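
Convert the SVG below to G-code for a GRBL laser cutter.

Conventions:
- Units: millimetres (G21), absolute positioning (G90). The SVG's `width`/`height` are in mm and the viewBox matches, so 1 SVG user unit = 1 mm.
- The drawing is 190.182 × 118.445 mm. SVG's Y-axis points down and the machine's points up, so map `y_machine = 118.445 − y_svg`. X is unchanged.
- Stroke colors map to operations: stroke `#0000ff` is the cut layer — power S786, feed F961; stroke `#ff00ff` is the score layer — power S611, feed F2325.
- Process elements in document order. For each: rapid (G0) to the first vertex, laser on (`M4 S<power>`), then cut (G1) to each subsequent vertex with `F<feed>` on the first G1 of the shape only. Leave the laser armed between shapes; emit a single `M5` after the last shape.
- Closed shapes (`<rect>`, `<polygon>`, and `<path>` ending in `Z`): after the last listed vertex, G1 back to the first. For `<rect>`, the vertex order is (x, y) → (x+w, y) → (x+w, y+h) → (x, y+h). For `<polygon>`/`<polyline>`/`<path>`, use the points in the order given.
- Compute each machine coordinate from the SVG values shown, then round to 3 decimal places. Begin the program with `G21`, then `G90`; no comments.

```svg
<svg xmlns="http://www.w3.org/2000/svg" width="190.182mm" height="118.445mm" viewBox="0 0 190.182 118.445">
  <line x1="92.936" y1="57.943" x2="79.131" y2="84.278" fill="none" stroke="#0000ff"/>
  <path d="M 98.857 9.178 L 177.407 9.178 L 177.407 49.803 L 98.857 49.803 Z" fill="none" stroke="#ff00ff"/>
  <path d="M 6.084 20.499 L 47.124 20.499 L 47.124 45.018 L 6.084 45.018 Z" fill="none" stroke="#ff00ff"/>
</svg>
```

G21
G90
G0 X92.936 Y60.502
M4 S786
G1 X79.131 Y34.167 F961
G0 X98.857 Y109.267
M4 S611
G1 X177.407 Y109.267 F2325
G1 X177.407 Y68.642
G1 X98.857 Y68.642
G1 X98.857 Y109.267
G0 X6.084 Y97.946
M4 S611
G1 X47.124 Y97.946 F2325
G1 X47.124 Y73.427
G1 X6.084 Y73.427
G1 X6.084 Y97.946
M5

viewBox `0 0 190.182 118.445` with mm width/height → 1 unit = 1 mm. Flip: y_m = 118.445 − y_svg.

**Shape 1** — `<line>` line segment, stroke `#0000ff` → cut (S786, F961). Machine vertices: (92.936,60.502) → (79.131,34.167). Open path.

**Shape 2** — `<path>` rectangle, stroke `#ff00ff` → score (S611, F2325). Machine vertices: (98.857,109.267) → (177.407,109.267) → (177.407,68.642) → (98.857,68.642) → (98.857,109.267). Closed: final G1 returns to the first vertex.

**Shape 3** — `<path>` rectangle, stroke `#ff00ff` → score (S611, F2325). Machine vertices: (6.084,97.946) → (47.124,97.946) → (47.124,73.427) → (6.084,73.427) → (6.084,97.946). Closed: final G1 returns to the first vertex.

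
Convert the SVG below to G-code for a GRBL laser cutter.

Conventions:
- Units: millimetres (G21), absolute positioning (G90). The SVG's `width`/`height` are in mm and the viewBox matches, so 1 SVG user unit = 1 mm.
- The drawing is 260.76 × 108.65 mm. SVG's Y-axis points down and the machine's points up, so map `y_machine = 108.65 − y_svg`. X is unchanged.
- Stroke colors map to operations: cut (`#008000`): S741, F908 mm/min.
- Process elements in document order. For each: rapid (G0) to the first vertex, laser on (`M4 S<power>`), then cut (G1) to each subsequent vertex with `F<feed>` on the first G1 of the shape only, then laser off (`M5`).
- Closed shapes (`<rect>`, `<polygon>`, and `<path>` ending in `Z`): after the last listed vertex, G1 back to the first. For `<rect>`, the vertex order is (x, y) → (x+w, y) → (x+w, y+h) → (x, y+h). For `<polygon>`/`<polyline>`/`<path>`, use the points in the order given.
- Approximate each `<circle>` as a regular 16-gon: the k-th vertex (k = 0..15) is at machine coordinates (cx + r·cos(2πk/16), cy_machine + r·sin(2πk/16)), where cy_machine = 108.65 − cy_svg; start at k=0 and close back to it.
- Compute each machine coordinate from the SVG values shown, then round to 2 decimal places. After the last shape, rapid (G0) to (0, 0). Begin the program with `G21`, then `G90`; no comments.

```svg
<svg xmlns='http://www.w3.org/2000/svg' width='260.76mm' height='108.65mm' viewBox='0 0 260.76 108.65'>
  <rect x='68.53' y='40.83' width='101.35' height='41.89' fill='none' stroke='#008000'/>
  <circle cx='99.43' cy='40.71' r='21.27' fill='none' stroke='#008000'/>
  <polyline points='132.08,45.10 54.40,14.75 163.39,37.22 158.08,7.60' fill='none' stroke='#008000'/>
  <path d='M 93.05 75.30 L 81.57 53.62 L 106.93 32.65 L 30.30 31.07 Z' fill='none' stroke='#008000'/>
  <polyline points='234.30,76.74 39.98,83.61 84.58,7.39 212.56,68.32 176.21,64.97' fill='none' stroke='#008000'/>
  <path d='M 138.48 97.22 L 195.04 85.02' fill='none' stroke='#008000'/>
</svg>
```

Since the viewBox matches the mm dimensions, user units are millimetres directly. The only transform is the Y-flip y_m = 108.65 − y_svg.

Shape 1 is a rectangle drawn with `<rect>`. Its stroke #008000 means cut at S741, F908. After flipping Y the toolpath is (68.53,67.82) → (169.88,67.82) → (169.88,25.93) → (68.53,25.93) → (68.53,67.82), returning to the start.

Shape 2 is a circle drawn with `<circle>`. Its stroke #008000 means cut at S741, F908. After flipping Y the toolpath is (120.70,67.94) → (119.08,76.08) → (114.47,82.98) → (107.57,87.59) → (99.43,89.21) → (91.29,87.59) → (84.39,82.98) → (79.78,76.08) → (78.16,67.94) → (79.78,59.80) → (84.39,52.90) → (91.29,48.29) → (99.43,46.67) → (107.57,48.29) → (114.47,52.90) → (119.08,59.80) → (120.70,67.94), returning to the start.

Shape 3 is a open polyline drawn with `<polyline>`. Its stroke #008000 means cut at S741, F908. After flipping Y the toolpath is (132.08,63.55) → (54.40,93.90) → (163.39,71.43) → (158.08,101.05).

Shape 4 is a closed polygon drawn with `<path>`. Its stroke #008000 means cut at S741, F908. After flipping Y the toolpath is (93.05,33.35) → (81.57,55.03) → (106.93,76.00) → (30.30,77.58) → (93.05,33.35), returning to the start.

Shape 5 is a open polyline drawn with `<polyline>`. Its stroke #008000 means cut at S741, F908. After flipping Y the toolpath is (234.30,31.91) → (39.98,25.04) → (84.58,101.26) → (212.56,40.33) → (176.21,43.68).

Shape 6 is a line segment drawn with `<path>`. Its stroke #008000 means cut at S741, F908. After flipping Y the toolpath is (138.48,11.43) → (195.04,23.63).

G21
G90
G0 X68.53 Y67.82
M4 S741
G1 X169.88 Y67.82 F908
G1 X169.88 Y25.93
G1 X68.53 Y25.93
G1 X68.53 Y67.82
M5
G0 X120.70 Y67.94
M4 S741
G1 X119.08 Y76.08 F908
G1 X114.47 Y82.98
G1 X107.57 Y87.59
G1 X99.43 Y89.21
G1 X91.29 Y87.59
G1 X84.39 Y82.98
G1 X79.78 Y76.08
G1 X78.16 Y67.94
G1 X79.78 Y59.80
G1 X84.39 Y52.90
G1 X91.29 Y48.29
G1 X99.43 Y46.67
G1 X107.57 Y48.29
G1 X114.47 Y52.90
G1 X119.08 Y59.80
G1 X120.70 Y67.94
M5
G0 X132.08 Y63.55
M4 S741
G1 X54.40 Y93.90 F908
G1 X163.39 Y71.43
G1 X158.08 Y101.05
M5
G0 X93.05 Y33.35
M4 S741
G1 X81.57 Y55.03 F908
G1 X106.93 Y76.00
G1 X30.30 Y77.58
G1 X93.05 Y33.35
M5
G0 X234.30 Y31.91
M4 S741
G1 X39.98 Y25.04 F908
G1 X84.58 Y101.26
G1 X212.56 Y40.33
G1 X176.21 Y43.68
M5
G0 X138.48 Y11.43
M4 S741
G1 X195.04 Y23.63 F908
M5
G0 X0.00 Y0.00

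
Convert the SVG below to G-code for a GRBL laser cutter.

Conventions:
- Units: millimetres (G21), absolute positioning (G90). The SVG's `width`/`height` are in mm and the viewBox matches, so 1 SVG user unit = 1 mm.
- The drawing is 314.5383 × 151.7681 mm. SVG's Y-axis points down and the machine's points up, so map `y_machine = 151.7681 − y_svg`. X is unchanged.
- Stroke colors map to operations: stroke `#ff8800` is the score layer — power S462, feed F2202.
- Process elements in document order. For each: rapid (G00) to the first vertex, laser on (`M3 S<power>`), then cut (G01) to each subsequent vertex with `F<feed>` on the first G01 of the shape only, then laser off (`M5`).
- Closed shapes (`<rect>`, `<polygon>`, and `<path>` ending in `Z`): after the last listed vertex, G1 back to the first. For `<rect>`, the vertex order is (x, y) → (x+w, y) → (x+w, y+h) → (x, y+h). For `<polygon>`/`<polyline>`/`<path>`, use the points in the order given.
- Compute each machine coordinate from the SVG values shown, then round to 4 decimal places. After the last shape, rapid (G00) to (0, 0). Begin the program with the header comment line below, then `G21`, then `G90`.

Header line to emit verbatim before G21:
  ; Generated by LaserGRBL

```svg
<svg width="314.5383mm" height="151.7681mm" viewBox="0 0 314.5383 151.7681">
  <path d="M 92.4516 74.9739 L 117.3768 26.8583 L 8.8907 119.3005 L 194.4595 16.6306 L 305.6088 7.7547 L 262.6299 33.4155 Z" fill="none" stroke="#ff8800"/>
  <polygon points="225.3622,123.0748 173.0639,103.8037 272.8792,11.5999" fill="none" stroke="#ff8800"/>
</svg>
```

; Generated by LaserGRBL
G21
G90
G00 X92.4516 Y76.7942
M3 S462
G01 X117.3768 Y124.9098 F2202
G01 X8.8907 Y32.4676
G01 X194.4595 Y135.1375
G01 X305.6088 Y144.0134
G01 X262.6299 Y118.3526
G01 X92.4516 Y76.7942
M5
G00 X225.3622 Y28.6933
M3 S462
G01 X173.0639 Y47.9644 F2202
G01 X272.8792 Y140.1682
G01 X225.3622 Y28.6933
M5
G00 X0.0000 Y0.0000

Since the viewBox matches the mm dimensions, user units are millimetres directly. The only transform is the Y-flip y_m = 151.7681 − y_svg.

Shape 1 is a closed polygon drawn with `<path>`. Its stroke #ff8800 means score at S462, F2202. After flipping Y the toolpath is (92.4516,76.7942) → (117.3768,124.9098) → (8.8907,32.4676) → (194.4595,135.1375) → (305.6088,144.0134) → (262.6299,118.3526) → (92.4516,76.7942), returning to the start.

Shape 2 is a closed polygon drawn with `<polygon>`. Its stroke #ff8800 means score at S462, F2202. After flipping Y the toolpath is (225.3622,28.6933) → (173.0639,47.9644) → (272.8792,140.1682) → (225.3622,28.6933), returning to the start.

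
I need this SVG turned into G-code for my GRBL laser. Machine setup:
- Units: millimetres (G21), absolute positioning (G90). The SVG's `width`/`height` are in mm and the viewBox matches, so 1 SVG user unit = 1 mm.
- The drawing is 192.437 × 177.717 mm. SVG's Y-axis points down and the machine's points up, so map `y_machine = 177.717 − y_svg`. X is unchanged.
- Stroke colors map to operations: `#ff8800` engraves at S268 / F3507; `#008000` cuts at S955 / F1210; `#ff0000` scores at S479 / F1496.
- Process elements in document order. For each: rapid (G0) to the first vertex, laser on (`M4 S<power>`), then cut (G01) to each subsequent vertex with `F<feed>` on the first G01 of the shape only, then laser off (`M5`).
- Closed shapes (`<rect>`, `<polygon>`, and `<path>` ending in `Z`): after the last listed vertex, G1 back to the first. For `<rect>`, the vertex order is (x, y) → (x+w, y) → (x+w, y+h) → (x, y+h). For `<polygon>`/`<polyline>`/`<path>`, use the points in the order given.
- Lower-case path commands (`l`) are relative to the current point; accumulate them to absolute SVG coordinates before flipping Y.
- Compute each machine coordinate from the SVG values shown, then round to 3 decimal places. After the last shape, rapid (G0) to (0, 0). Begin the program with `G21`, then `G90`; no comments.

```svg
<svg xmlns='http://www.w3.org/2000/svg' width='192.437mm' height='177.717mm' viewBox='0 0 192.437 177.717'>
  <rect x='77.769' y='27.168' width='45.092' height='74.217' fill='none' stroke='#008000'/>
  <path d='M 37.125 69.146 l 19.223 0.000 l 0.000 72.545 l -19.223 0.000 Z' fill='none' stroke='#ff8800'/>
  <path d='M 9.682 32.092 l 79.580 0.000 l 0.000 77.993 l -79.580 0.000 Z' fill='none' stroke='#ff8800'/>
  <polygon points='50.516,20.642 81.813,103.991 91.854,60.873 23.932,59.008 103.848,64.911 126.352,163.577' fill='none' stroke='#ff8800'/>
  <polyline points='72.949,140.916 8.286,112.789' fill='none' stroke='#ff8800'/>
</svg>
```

viewBox `0 0 192.437 177.717` with mm width/height → 1 unit = 1 mm. Flip: y_m = 177.717 − y_svg.

**Shape 1** — `<rect>` rectangle, stroke `#008000` → cut (S955, F1210). Machine vertices: (77.769,150.549) → (122.861,150.549) → (122.861,76.332) → (77.769,76.332) → (77.769,150.549). Closed: final G1 returns to the first vertex.

**Shape 2** — `<path>` rectangle, stroke `#ff8800` → engrave (S268, F3507). Machine vertices: (37.125,108.571) → (56.348,108.571) → (56.348,36.026) → (37.125,36.026) → (37.125,108.571). Closed: final G1 returns to the first vertex.

**Shape 3** — `<path>` rectangle, stroke `#ff8800` → engrave (S268, F3507). Machine vertices: (9.682,145.625) → (89.262,145.625) → (89.262,67.632) → (9.682,67.632) → (9.682,145.625). Closed: final G1 returns to the first vertex.

**Shape 4** — `<polygon>` closed polygon, stroke `#ff8800` → engrave (S268, F3507). Machine vertices: (50.516,157.075) → (81.813,73.726) → (91.854,116.844) → (23.932,118.709) → (103.848,112.806) → (126.352,14.140) → (50.516,157.075). Closed: final G1 returns to the first vertex.

**Shape 5** — `<polyline>` line segment, stroke `#ff8800` → engrave (S268, F3507). Machine vertices: (72.949,36.801) → (8.286,64.928). Open path.

G21
G90
G0 X77.769 Y150.549
M4 S955
G01 X122.861 Y150.549 F1210
G01 X122.861 Y76.332
G01 X77.769 Y76.332
G01 X77.769 Y150.549
M5
G0 X37.125 Y108.571
M4 S268
G01 X56.348 Y108.571 F3507
G01 X56.348 Y36.026
G01 X37.125 Y36.026
G01 X37.125 Y108.571
M5
G0 X9.682 Y145.625
M4 S268
G01 X89.262 Y145.625 F3507
G01 X89.262 Y67.632
G01 X9.682 Y67.632
G01 X9.682 Y145.625
M5
G0 X50.516 Y157.075
M4 S268
G01 X81.813 Y73.726 F3507
G01 X91.854 Y116.844
G01 X23.932 Y118.709
G01 X103.848 Y112.806
G01 X126.352 Y14.140
G01 X50.516 Y157.075
M5
G0 X72.949 Y36.801
M4 S268
G01 X8.286 Y64.928 F3507
M5
G0 X0.000 Y0.000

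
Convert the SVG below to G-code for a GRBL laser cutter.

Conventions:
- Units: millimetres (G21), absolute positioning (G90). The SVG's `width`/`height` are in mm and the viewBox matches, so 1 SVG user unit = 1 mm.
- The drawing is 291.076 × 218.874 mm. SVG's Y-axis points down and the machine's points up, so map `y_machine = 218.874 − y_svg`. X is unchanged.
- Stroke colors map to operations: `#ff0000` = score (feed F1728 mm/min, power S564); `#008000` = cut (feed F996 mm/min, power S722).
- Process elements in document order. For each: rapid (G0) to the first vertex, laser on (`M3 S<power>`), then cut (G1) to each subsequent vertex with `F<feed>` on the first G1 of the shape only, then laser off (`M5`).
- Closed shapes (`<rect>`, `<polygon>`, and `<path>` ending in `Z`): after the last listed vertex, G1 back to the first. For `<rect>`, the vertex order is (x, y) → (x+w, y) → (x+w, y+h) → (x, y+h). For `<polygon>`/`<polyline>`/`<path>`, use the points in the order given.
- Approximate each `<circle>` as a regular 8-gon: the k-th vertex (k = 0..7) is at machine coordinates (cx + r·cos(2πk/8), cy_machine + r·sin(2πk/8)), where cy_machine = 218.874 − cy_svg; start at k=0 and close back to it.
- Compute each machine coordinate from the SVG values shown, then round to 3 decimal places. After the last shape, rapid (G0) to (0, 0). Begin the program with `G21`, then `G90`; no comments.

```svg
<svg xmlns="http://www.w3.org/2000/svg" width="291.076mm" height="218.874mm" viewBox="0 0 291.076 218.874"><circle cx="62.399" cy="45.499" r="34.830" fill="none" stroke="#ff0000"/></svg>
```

viewBox `0 0 291.076 218.874` with mm width/height → 1 unit = 1 mm. Flip: y_m = 218.874 − y_svg.

**Shape 1** — `<circle>` circle, stroke `#ff0000` → score (S564, F1728). Machine vertices: (97.229,173.375) → (87.028,198.004) → (62.399,208.205) → (37.770,198.004) → (27.569,173.375) → (37.770,148.746) → (62.399,138.545) → (87.028,148.746) → (97.229,173.375). Closed: final G1 returns to the first vertex.

G21
G90
G0 X97.229 Y173.375
M3 S564
G1 X87.028 Y198.004 F1728
G1 X62.399 Y208.205
G1 X37.770 Y198.004
G1 X27.569 Y173.375
G1 X37.770 Y148.746
G1 X62.399 Y138.545
G1 X87.028 Y148.746
G1 X97.229 Y173.375
M5
G0 X0.000 Y0.000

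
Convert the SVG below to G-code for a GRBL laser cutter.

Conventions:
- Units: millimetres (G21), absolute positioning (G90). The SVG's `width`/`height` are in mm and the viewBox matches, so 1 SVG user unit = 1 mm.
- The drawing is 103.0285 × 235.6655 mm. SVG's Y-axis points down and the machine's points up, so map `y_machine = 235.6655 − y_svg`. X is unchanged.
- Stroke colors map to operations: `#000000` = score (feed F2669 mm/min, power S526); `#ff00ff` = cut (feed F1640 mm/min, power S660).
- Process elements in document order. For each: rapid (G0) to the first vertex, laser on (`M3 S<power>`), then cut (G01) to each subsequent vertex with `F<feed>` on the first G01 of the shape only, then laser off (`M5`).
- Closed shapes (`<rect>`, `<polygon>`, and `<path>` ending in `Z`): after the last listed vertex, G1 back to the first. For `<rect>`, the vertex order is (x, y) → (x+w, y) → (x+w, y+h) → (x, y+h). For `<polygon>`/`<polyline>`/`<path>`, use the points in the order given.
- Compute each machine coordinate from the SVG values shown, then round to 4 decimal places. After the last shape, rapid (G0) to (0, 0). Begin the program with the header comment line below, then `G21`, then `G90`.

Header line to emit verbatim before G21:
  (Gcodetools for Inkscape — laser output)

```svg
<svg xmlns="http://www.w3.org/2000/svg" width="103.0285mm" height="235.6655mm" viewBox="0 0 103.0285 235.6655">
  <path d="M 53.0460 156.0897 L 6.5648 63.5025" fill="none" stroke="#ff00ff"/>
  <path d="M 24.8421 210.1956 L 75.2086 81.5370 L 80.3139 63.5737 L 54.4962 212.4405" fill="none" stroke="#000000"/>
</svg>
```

(Gcodetools for Inkscape — laser output)
G21
G90
G0 X53.0460 Y79.5758
M3 S660
G01 X6.5648 Y172.1630 F1640
M5
G0 X24.8421 Y25.4699
M3 S526
G01 X75.2086 Y154.1285 F2669
G01 X80.3139 Y172.0918
G01 X54.4962 Y23.2250
M5
G0 X0.0000 Y0.0000

viewBox `0 0 103.0285 235.6655` with mm width/height → 1 unit = 1 mm. Flip: y_m = 235.6655 − y_svg.

**Shape 1** — `<path>` line segment, stroke `#ff00ff` → cut (S660, F1640). Machine vertices: (53.0460,79.5758) → (6.5648,172.1630). Open path.

**Shape 2** — `<path>` open polyline, stroke `#000000` → score (S526, F2669). Machine vertices: (24.8421,25.4699) → (75.2086,154.1285) → (80.3139,172.0918) → (54.4962,23.2250). Open path.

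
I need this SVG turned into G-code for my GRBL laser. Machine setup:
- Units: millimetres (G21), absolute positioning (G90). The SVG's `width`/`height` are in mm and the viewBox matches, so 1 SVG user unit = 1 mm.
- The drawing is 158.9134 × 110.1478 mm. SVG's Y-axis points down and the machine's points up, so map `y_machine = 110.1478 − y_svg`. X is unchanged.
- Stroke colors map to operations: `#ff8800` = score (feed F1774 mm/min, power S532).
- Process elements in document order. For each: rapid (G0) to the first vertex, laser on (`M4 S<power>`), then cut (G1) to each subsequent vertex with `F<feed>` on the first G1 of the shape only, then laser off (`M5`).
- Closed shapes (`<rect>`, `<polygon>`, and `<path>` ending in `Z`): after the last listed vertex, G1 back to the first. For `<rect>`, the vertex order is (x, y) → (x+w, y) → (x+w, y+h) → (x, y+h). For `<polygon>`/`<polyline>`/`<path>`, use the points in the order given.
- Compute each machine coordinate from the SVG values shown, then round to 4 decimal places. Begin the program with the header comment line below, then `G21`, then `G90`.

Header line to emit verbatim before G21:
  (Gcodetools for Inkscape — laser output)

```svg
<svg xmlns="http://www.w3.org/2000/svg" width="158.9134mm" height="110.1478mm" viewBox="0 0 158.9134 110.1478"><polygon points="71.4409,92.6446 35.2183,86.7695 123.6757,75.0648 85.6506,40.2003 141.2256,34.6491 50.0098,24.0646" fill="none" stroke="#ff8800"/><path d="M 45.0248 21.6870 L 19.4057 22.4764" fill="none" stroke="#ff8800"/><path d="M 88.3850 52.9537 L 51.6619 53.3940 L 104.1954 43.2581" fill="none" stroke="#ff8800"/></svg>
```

(Gcodetools for Inkscape — laser output)
G21
G90
G0 X71.4409 Y17.5032
M4 S532
G1 X35.2183 Y23.3783 F1774
G1 X123.6757 Y35.0830
G1 X85.6506 Y69.9475
G1 X141.2256 Y75.4987
G1 X50.0098 Y86.0832
G1 X71.4409 Y17.5032
M5
G0 X45.0248 Y88.4608
M4 S532
G1 X19.4057 Y87.6714 F1774
M5
G0 X88.3850 Y57.1941
M4 S532
G1 X51.6619 Y56.7538 F1774
G1 X104.1954 Y66.8897
M5

1 u = 1 mm; y_m = 110.1478 − y.

[1] `<polygon>` closed polygon, #ff8800→score S532 F1774: (71.4409,17.5032) → (35.2183,23.3783) → (123.6757,35.0830) → (85.6506,69.9475) → (141.2256,75.4987) → (50.0098,86.0832) → (71.4409,17.5032) (closed)

[2] `<path>` line segment, #ff8800→score S532 F1774: (45.0248,88.4608) → (19.4057,87.6714)

[3] `<path>` open polyline, #ff8800→score S532 F1774: (88.3850,57.1941) → (51.6619,56.7538) → (104.1954,66.8897)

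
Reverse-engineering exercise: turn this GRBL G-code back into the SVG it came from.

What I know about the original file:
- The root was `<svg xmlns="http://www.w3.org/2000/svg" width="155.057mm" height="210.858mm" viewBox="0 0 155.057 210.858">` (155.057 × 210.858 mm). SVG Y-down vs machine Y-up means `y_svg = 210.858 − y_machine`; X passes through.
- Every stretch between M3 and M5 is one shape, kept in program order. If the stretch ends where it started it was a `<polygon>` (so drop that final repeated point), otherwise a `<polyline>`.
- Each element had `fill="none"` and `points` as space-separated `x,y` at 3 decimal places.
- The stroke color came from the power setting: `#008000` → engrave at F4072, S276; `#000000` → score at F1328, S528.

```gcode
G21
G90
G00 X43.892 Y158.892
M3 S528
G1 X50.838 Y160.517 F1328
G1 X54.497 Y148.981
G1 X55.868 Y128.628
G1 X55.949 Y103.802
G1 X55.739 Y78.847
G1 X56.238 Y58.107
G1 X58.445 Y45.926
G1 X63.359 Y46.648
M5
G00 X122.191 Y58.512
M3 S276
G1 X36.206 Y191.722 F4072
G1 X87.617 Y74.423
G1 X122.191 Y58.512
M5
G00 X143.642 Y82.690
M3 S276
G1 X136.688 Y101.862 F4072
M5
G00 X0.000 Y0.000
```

<svg xmlns="http://www.w3.org/2000/svg" width="155.057mm" height="210.858mm" viewBox="0 0 155.057 210.858">
  <polyline points="43.892,51.966 50.838,50.341 54.497,61.877 55.868,82.230 55.949,107.056 55.739,132.011 56.238,152.751 58.445,164.932 63.359,164.210" fill="none" stroke="#000000"/>
  <polygon points="122.191,152.346 36.206,19.136 87.617,136.435" fill="none" stroke="#008000"/>
  <polyline points="143.642,128.168 136.688,108.996" fill="none" stroke="#008000"/>
</svg>

Machine Y-up, SVG Y-down with viewBox height 210.858, so y_svg = 210.858 − y_machine; X carries over.

Run 1: power S528 maps to stroke `#000000` (score). The run is open, so emit a `<polyline>` with points (Y-flipped): 43.892,51.966 50.838,50.341 54.497,61.877 55.868,82.230 55.949,107.056 55.739,132.011 56.238,152.751 58.445,164.932 63.359,164.210.

Run 2: power S276 maps to stroke `#008000` (engrave). The run returns to its start, so emit a `<polygon>` with points (Y-flipped): 122.191,152.346 36.206,19.136 87.617,136.435.

Run 3: the run's S276 means `#008000` (engrave). The run is open, so emit a `<polyline>` with points (Y-flipped): 143.642,128.168 136.688,108.996.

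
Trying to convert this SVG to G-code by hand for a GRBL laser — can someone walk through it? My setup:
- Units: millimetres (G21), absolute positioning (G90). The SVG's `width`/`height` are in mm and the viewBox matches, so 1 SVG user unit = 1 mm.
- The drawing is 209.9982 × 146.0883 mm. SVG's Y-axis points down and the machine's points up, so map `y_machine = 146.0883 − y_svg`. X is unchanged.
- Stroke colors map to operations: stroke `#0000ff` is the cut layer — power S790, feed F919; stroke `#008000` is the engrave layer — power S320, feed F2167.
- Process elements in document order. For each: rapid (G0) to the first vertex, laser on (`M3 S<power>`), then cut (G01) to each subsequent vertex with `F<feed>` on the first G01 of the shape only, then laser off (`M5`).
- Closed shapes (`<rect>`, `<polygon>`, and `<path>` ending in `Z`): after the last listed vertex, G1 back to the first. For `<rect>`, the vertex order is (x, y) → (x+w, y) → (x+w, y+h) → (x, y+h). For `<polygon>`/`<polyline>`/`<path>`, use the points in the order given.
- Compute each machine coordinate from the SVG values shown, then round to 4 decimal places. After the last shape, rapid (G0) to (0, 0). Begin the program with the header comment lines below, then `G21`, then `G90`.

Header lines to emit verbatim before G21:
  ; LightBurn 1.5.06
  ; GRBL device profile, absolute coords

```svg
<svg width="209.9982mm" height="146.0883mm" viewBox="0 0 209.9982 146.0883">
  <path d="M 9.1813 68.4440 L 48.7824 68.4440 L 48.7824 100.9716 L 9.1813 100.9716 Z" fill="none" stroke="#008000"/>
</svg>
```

viewBox `0 0 209.9982 146.0883` with mm width/height → 1 unit = 1 mm. Flip: y_m = 146.0883 − y_svg.

**Shape 1** — `<path>` rectangle, stroke `#008000` → engrave (S320, F2167). Machine vertices: (9.1813,77.6443) → (48.7824,77.6443) → (48.7824,45.1167) → (9.1813,45.1167) → (9.1813,77.6443). Closed: final G1 returns to the first vertex.

; LightBurn 1.5.06
; GRBL device profile, absolute coords
G21
G90
G0 X9.1813 Y77.6443
M3 S320
G01 X48.7824 Y77.6443 F2167
G01 X48.7824 Y45.1167
G01 X9.1813 Y45.1167
G01 X9.1813 Y77.6443
M5
G0 X0.0000 Y0.0000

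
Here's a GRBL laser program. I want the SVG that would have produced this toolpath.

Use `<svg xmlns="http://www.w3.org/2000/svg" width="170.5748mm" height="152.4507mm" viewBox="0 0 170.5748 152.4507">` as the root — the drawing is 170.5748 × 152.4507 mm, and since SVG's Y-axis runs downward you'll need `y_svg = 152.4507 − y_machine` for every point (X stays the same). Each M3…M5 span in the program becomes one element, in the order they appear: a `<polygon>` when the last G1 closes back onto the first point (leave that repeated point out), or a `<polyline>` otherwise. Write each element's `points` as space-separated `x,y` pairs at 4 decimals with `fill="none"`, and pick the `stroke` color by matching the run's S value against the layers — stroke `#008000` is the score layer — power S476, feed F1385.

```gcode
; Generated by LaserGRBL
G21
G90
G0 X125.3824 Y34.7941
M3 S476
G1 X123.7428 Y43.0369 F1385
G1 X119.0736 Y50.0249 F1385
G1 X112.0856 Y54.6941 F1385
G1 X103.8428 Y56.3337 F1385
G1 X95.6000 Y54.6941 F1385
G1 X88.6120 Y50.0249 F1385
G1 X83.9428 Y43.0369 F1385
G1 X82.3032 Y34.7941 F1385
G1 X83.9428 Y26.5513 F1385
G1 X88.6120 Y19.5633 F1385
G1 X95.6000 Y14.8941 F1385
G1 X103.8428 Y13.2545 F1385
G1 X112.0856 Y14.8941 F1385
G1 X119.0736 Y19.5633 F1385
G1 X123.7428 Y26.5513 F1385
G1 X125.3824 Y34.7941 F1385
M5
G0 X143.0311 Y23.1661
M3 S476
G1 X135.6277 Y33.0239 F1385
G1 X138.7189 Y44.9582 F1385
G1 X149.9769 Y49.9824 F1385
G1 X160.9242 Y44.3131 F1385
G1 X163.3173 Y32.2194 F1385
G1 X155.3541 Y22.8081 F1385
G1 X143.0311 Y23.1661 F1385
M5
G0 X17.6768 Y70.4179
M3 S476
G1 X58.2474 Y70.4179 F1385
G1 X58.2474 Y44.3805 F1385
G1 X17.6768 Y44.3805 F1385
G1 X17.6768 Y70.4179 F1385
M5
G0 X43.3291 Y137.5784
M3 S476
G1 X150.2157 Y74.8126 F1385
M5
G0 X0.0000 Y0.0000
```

<svg xmlns="http://www.w3.org/2000/svg" width="170.5748mm" height="152.4507mm" viewBox="0 0 170.5748 152.4507">
  <polygon points="125.3824,117.6566 123.7428,109.4138 119.0736,102.4258 112.0856,97.7566 103.8428,96.1170 95.6000,97.7566 88.6120,102.4258 83.9428,109.4138 82.3032,117.6566 83.9428,125.8994 88.6120,132.8874 95.6000,137.5566 103.8428,139.1962 112.0856,137.5566 119.0736,132.8874 123.7428,125.8994" fill="none" stroke="#008000"/>
  <polygon points="143.0311,129.2846 135.6277,119.4268 138.7189,107.4925 149.9769,102.4683 160.9242,108.1376 163.3173,120.2313 155.3541,129.6426" fill="none" stroke="#008000"/>
  <polygon points="17.6768,82.0328 58.2474,82.0328 58.2474,108.0702 17.6768,108.0702" fill="none" stroke="#008000"/>
  <polyline points="43.3291,14.8723 150.2157,77.6381" fill="none" stroke="#008000"/>
</svg>

y_svg = 152.4507 − y_m. Every run uses S476, so all elements get stroke `#008000` (score).

[1] closed run; points: 125.3824,117.6566 123.7428,109.4138 119.0736,102.4258 112.0856,97.7566 103.8428,96.1170 95.6000,97.7566 88.6120,102.4258 83.9428,109.4138 82.3032,117.6566 83.9428,125.8994 88.6120,132.8874 95.6000,137.5566 103.8428,139.1962 112.0856,137.5566 119.0736,132.8874 123.7428,125.8994

[2] closed run; points: 143.0311,129.2846 135.6277,119.4268 138.7189,107.4925 149.9769,102.4683 160.9242,108.1376 163.3173,120.2313 155.3541,129.6426

[3] closed run; points: 17.6768,82.0328 58.2474,82.0328 58.2474,108.0702 17.6768,108.0702

[4] open run; points: 43.3291,14.8723 150.2157,77.6381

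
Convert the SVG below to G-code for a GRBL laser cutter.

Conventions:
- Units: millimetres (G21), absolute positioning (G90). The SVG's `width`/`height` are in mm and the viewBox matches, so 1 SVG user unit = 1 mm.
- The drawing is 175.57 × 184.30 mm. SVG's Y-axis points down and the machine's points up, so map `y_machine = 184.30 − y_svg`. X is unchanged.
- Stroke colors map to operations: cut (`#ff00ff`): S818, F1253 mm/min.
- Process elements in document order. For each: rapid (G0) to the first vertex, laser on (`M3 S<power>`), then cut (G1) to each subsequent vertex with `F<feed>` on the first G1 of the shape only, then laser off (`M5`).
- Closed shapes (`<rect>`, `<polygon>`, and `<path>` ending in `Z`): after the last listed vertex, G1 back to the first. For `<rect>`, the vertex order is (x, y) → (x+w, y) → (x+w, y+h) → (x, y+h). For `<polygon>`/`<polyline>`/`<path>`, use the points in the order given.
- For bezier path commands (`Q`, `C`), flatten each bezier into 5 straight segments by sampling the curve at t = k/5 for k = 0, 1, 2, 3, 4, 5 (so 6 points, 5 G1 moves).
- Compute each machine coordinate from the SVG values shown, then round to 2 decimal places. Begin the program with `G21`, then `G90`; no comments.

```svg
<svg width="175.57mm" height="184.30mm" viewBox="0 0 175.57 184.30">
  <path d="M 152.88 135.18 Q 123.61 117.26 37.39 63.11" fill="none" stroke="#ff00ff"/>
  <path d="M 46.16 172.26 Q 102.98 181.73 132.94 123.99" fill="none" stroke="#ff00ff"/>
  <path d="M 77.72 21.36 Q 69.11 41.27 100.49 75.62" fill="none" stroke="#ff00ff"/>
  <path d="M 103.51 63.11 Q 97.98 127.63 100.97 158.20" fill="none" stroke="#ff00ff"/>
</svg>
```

G21
G90
G0 X152.88 Y49.12
M3 S818
G1 X138.89 Y57.74 F1253
G1 X120.35 Y69.25
G1 X97.25 Y83.67
G1 X69.60 Y100.98
G1 X37.39 Y121.19
M5
G0 X46.16 Y12.04
M3 S818
G1 X67.81 Y10.94 F1253
G1 X87.32 Y15.22
G1 X104.67 Y24.87
G1 X119.88 Y39.90
G1 X132.94 Y60.31
M5
G0 X77.72 Y162.94
M3 S818
G1 X75.88 Y154.40 F1253
G1 X77.23 Y144.70
G1 X81.78 Y133.85
G1 X89.54 Y121.84
G1 X100.49 Y108.68
M5
G0 X103.51 Y121.19
M3 S818
G1 X101.64 Y96.74 F1253
G1 X100.45 Y75.01
G1 X99.94 Y55.99
G1 X100.11 Y39.69
G1 X100.97 Y26.10
M5

Since the viewBox matches the mm dimensions, user units are millimetres directly. The only transform is the Y-flip y_m = 184.30 − y_svg.

Shape 1 is a quadratic bezier drawn with `<path>`. Its stroke #ff00ff means cut at S818, F1253. After flipping Y the toolpath is (152.88,49.12) → (138.89,57.74) → (120.35,69.25) → (97.25,83.67) → (69.60,100.98) → (37.39,121.19).

Shape 2 is a quadratic bezier drawn with `<path>`. Its stroke #ff00ff means cut at S818, F1253. After flipping Y the toolpath is (46.16,12.04) → (67.81,10.94) → (87.32,15.22) → (104.67,24.87) → (119.88,39.90) → (132.94,60.31).

Shape 3 is a quadratic bezier drawn with `<path>`. Its stroke #ff00ff means cut at S818, F1253. After flipping Y the toolpath is (77.72,162.94) → (75.88,154.40) → (77.23,144.70) → (81.78,133.85) → (89.54,121.84) → (100.49,108.68).

Shape 4 is a quadratic bezier drawn with `<path>`. Its stroke #ff00ff means cut at S818, F1253. After flipping Y the toolpath is (103.51,121.19) → (101.64,96.74) → (100.45,75.01) → (99.94,55.99) → (100.11,39.69) → (100.97,26.10).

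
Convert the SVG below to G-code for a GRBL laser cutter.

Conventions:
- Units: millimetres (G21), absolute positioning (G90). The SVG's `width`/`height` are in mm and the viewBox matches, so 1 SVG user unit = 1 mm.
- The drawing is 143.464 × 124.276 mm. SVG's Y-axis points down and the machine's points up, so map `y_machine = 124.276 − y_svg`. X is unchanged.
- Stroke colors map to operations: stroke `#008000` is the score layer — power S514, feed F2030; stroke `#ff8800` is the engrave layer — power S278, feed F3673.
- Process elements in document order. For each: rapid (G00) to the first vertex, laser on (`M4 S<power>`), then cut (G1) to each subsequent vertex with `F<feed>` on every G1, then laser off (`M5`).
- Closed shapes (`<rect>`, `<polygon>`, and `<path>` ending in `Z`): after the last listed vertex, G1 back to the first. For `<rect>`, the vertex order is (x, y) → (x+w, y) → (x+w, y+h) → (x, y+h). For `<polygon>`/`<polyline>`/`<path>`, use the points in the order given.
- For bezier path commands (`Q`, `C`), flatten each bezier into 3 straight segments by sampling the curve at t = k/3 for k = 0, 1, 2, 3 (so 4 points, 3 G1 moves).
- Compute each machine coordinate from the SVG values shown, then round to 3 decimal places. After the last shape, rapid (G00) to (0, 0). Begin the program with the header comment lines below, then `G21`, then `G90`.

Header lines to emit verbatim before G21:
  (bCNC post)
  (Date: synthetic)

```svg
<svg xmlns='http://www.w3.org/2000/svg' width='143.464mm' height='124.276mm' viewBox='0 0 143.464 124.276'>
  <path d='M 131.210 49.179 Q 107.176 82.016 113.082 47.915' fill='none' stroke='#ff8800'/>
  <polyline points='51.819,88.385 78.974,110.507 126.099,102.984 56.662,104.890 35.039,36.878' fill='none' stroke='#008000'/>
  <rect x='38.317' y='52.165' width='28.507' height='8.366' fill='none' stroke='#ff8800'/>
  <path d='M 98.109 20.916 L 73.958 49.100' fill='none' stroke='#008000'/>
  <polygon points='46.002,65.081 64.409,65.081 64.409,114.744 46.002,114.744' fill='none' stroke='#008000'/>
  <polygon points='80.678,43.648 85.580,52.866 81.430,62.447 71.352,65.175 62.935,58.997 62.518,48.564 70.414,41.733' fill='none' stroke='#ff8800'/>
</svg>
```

(bCNC post)
(Date: synthetic)
G21
G90
G00 X131.210 Y75.097
M4 S278
G1 X118.514 Y60.643 F3673
G1 X112.471 Y61.065 F3673
G1 X113.082 Y76.361 F3673
M5
G00 X51.819 Y35.891
M4 S514
G1 X78.974 Y13.769 F2030
G1 X126.099 Y21.292 F2030
G1 X56.662 Y19.386 F2030
G1 X35.039 Y87.398 F2030
M5
G00 X38.317 Y72.111
M4 S278
G1 X66.824 Y72.111 F3673
G1 X66.824 Y63.745 F3673
G1 X38.317 Y63.745 F3673
G1 X38.317 Y72.111 F3673
M5
G00 X98.109 Y103.360
M4 S514
G1 X73.958 Y75.176 F2030
M5
G00 X46.002 Y59.195
M4 S514
G1 X64.409 Y59.195 F2030
G1 X64.409 Y9.532 F2030
G1 X46.002 Y9.532 F2030
G1 X46.002 Y59.195 F2030
M5
G00 X80.678 Y80.628
M4 S278
G1 X85.580 Y71.410 F3673
G1 X81.430 Y61.829 F3673
G1 X71.352 Y59.101 F3673
G1 X62.935 Y65.279 F3673
G1 X62.518 Y75.712 F3673
G1 X70.414 Y82.543 F3673
G1 X80.678 Y80.628 F3673
M5
G00 X0.000 Y0.000

Since the viewBox matches the mm dimensions, user units are millimetres directly. The only transform is the Y-flip y_m = 124.276 − y_svg.

Shape 1 is a quadratic bezier drawn with `<path>`. Its stroke #ff8800 means engrave at S278, F3673. After flipping Y the toolpath is (131.210,75.097) → (118.514,60.643) → (112.471,61.065) → (113.082,76.361).

Shape 2 is a open polyline drawn with `<polyline>`. Its stroke #008000 means score at S514, F2030. After flipping Y the toolpath is (51.819,35.891) → (78.974,13.769) → (126.099,21.292) → (56.662,19.386) → (35.039,87.398).

Shape 3 is a rectangle drawn with `<rect>`. Its stroke #ff8800 means engrave at S278, F3673. After flipping Y the toolpath is (38.317,72.111) → (66.824,72.111) → (66.824,63.745) → (38.317,63.745) → (38.317,72.111), returning to the start.

Shape 4 is a line segment drawn with `<path>`. Its stroke #008000 means score at S514, F2030. After flipping Y the toolpath is (98.109,103.360) → (73.958,75.176).

Shape 5 is a rectangle drawn with `<polygon>`. Its stroke #008000 means score at S514, F2030. After flipping Y the toolpath is (46.002,59.195) → (64.409,59.195) → (64.409,9.532) → (46.002,9.532) → (46.002,59.195), returning to the start.

Shape 6 is a regular polygon drawn with `<polygon>`. Its stroke #ff8800 means engrave at S278, F3673. After flipping Y the toolpath is (80.678,80.628) → (85.580,71.410) → (81.430,61.829) → (71.352,59.101) → (62.935,65.279) → (62.518,75.712) → (70.414,82.543) → (80.678,80.628), returning to the start.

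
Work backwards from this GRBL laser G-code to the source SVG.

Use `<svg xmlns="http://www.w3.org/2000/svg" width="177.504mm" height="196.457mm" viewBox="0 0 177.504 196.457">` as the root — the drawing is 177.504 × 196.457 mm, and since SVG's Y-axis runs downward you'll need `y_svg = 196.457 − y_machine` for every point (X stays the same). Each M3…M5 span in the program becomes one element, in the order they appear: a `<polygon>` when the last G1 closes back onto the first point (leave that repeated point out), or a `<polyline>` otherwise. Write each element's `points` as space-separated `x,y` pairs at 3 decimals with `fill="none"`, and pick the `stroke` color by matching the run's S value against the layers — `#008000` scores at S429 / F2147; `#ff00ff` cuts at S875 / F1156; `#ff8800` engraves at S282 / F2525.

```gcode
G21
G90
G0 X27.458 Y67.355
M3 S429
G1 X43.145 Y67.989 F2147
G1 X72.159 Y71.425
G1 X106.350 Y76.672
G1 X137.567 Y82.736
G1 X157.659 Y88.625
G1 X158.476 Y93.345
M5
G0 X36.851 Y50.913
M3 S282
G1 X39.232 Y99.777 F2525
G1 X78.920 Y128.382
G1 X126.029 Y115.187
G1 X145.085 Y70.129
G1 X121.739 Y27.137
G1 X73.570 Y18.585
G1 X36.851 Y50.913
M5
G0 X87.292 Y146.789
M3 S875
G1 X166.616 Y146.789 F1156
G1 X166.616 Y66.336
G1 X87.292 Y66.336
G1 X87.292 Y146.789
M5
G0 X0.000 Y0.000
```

<svg xmlns="http://www.w3.org/2000/svg" width="177.504mm" height="196.457mm" viewBox="0 0 177.504 196.457">
  <polyline points="27.458,129.102 43.145,128.468 72.159,125.032 106.350,119.785 137.567,113.721 157.659,107.832 158.476,103.112" fill="none" stroke="#008000"/>
  <polygon points="36.851,145.544 39.232,96.680 78.920,68.075 126.029,81.270 145.085,126.328 121.739,169.320 73.570,177.872" fill="none" stroke="#ff8800"/>
  <polygon points="87.292,49.668 166.616,49.668 166.616,130.121 87.292,130.121" fill="none" stroke="#ff00ff"/>
</svg>

y_svg = 196.457 − y_m.

[1] S429→`#008000` (score); open run; points: 27.458,129.102 43.145,128.468 72.159,125.032 106.350,119.785 137.567,113.721 157.659,107.832 158.476,103.112

[2] S282→`#ff8800` (engrave); closed run; points: 36.851,145.544 39.232,96.680 78.920,68.075 126.029,81.270 145.085,126.328 121.739,169.320 73.570,177.872

[3] S875→`#ff00ff` (cut); closed run; points: 87.292,49.668 166.616,49.668 166.616,130.121 87.292,130.121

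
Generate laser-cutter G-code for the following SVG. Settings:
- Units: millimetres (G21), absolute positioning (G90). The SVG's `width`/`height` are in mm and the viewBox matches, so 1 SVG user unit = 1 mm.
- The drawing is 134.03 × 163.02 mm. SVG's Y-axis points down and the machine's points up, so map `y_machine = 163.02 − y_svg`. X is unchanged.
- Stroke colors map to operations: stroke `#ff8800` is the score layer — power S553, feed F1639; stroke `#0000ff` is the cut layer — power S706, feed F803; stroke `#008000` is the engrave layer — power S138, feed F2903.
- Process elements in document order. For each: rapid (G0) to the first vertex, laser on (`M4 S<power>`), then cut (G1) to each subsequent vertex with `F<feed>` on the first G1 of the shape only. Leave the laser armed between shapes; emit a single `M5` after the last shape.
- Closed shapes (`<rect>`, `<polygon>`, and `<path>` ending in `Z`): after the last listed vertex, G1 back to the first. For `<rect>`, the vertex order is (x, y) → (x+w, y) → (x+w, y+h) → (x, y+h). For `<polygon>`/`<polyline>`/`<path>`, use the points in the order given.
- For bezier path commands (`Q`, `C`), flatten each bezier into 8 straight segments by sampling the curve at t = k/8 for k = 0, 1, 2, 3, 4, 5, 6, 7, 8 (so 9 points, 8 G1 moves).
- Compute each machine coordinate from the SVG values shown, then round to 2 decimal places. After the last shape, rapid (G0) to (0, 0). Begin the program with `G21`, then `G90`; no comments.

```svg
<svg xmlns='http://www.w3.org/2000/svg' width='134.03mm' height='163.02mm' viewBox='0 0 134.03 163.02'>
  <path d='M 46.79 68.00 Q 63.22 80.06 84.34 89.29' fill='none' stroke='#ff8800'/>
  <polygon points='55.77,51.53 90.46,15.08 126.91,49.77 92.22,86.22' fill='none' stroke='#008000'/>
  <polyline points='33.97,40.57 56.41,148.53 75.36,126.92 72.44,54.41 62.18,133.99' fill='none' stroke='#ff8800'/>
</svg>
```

G21
G90
G0 X46.79 Y95.02
M4 S553
G1 X50.97 Y92.05 F1639
G1 X55.30 Y89.17
G1 X59.77 Y86.37
G1 X64.39 Y83.67
G1 X69.16 Y81.05
G1 X74.07 Y78.52
G1 X79.13 Y76.08
G1 X84.34 Y73.73
G0 X55.77 Y111.49
M4 S138
G1 X90.46 Y147.94 F2903
G1 X126.91 Y113.25
G1 X92.22 Y76.80
G1 X55.77 Y111.49
G0 X33.97 Y122.45
M4 S553
G1 X56.41 Y14.49 F1639
G1 X75.36 Y36.10
G1 X72.44 Y108.61
G1 X62.18 Y29.03
M5
G0 X0.00 Y0.00

Since the viewBox matches the mm dimensions, user units are millimetres directly. The only transform is the Y-flip y_m = 163.02 − y_svg.

Shape 1 is a quadratic bezier drawn with `<path>`. Its stroke #ff8800 means score at S553, F1639. After flipping Y the toolpath is (46.79,95.02) → (50.97,92.05) → (55.30,89.17) → (59.77,86.37) → (64.39,83.67) → (69.16,81.05) → (74.07,78.52) → (79.13,76.08) → (84.34,73.73).

Shape 2 is a regular polygon drawn with `<polygon>`. Its stroke #008000 means engrave at S138, F2903. After flipping Y the toolpath is (55.77,111.49) → (90.46,147.94) → (126.91,113.25) → (92.22,76.80) → (55.77,111.49), returning to the start.

Shape 3 is a open polyline drawn with `<polyline>`. Its stroke #ff8800 means score at S553, F1639. After flipping Y the toolpath is (33.97,122.45) → (56.41,14.49) → (75.36,36.10) → (72.44,108.61) → (62.18,29.03).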